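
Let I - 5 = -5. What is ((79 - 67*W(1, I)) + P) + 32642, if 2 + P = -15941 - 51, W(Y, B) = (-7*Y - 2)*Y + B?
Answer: 17330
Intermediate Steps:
I = 0 (I = 5 - 5 = 0)
W(Y, B) = B + Y*(-2 - 7*Y) (W(Y, B) = (-2 - 7*Y)*Y + B = Y*(-2 - 7*Y) + B = B + Y*(-2 - 7*Y))
P = -15994 (P = -2 + (-15941 - 51) = -2 - 15992 = -15994)
((79 - 67*W(1, I)) + P) + 32642 = ((79 - 67*(0 - 7*1² - 2*1)) - 15994) + 32642 = ((79 - 67*(0 - 7*1 - 2)) - 15994) + 32642 = ((79 - 67*(0 - 7 - 2)) - 15994) + 32642 = ((79 - 67*(-9)) - 15994) + 32642 = ((79 + 603) - 15994) + 32642 = (682 - 15994) + 32642 = -15312 + 32642 = 17330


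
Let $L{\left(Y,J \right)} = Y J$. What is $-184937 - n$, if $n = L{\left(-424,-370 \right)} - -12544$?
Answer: $-354361$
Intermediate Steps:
$L{\left(Y,J \right)} = J Y$
$n = 169424$ ($n = \left(-370\right) \left(-424\right) - -12544 = 156880 + 12544 = 169424$)
$-184937 - n = -184937 - 169424 = -354361$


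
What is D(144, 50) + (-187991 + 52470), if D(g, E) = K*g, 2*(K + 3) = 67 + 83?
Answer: -125153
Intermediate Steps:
K = 72 (K = -3 + (67 + 83)/2 = -3 + (1/2)*150 = -3 + 75 = 72)
D(g, E) = 72*g
D(144, 50) + (-187991 + 52470) = 72*144 + (-187991 + 52470) = 10368 - 135521 = -125153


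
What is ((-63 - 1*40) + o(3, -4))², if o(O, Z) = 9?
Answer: 8836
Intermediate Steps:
((-63 - 1*40) + o(3, -4))² = ((-63 - 1*40) + 9)² = ((-63 - 40) + 9)² = (-103 + 9)² = (-94)² = 8836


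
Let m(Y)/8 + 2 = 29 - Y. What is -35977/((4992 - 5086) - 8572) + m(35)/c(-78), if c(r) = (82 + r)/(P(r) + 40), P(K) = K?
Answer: 5304905/8666 ≈ 612.15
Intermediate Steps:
c(r) = (82 + r)/(40 + r) (c(r) = (82 + r)/(r + 40) = (82 + r)/(40 + r))
m(Y) = 216 - 8*Y (m(Y) = -16 + 8*(29 - Y) = -16 + (232 - 8*Y) = 216 - 8*Y)
-35977/((4992 - 5086) - 8572) + m(35)/c(-78) = -35977/((4992 - 5086) - 8572) + (216 - 8*35)/(((82 - 78)/(40 - 78))) = -35977/(-94 - 8572) + (216 - 280)/((4/(-38))) = -35977/(-8666) - 64/((-1/38*4)) = -35977*(-1/8666) - 64/(-2/19) = 35977/8666 - 64*(-19/2) = 35977/8666 + 608 = 5304905/8666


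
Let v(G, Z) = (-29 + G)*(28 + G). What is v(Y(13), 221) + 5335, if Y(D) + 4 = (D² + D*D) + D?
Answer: 124585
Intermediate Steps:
Y(D) = -4 + D + 2*D² (Y(D) = -4 + ((D² + D*D) + D) = -4 + ((D² + D²) + D) = -4 + (2*D² + D) = -4 + (D + 2*D²) = -4 + D + 2*D²)
v(Y(13), 221) + 5335 = (-812 + (-4 + 13 + 2*13²)² - (-4 + 13 + 2*13²)) + 5335 = (-812 + (-4 + 13 + 2*169)² - (-4 + 13 + 2*169)) + 5335 = (-812 + (-4 + 13 + 338)² - (-4 + 13 + 338)) + 5335 = (-812 + 347² - 1*347) + 5335 = (-812 + 120409 - 347) + 5335 = 119250 + 5335 = 124585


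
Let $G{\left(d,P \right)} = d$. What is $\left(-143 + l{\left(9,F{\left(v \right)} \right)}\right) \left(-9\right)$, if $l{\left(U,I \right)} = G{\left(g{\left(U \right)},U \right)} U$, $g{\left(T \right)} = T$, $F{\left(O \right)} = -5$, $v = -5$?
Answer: $558$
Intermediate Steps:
$l{\left(U,I \right)} = U^{2}$ ($l{\left(U,I \right)} = U U = U^{2}$)
$\left(-143 + l{\left(9,F{\left(v \right)} \right)}\right) \left(-9\right) = \left(-143 + 9^{2}\right) \left(-9\right) = \left(-143 + 81\right) \left(-9\right) = \left(-62\right) \left(-9\right) = 558$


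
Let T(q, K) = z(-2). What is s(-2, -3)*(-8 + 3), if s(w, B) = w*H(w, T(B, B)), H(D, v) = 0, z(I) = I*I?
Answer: 0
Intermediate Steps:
z(I) = I**2
T(q, K) = 4 (T(q, K) = (-2)**2 = 4)
s(w, B) = 0 (s(w, B) = w*0 = 0)
s(-2, -3)*(-8 + 3) = 0*(-8 + 3) = 0*(-5) = 0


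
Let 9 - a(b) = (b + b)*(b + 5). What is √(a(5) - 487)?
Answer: 17*I*√2 ≈ 24.042*I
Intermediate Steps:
a(b) = 9 - 2*b*(5 + b) (a(b) = 9 - (b + b)*(b + 5) = 9 - 2*b*(5 + b))
√(a(5) - 487) = √((9 - 10*5 - 2*5²) - 487) = √((9 - 50 - 2*25) - 487) = √((9 - 50 - 50) - 487) = √(-91 - 487) = √(-578) = 17*I*√2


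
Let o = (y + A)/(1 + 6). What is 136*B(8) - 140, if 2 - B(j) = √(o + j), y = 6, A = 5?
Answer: 132 - 136*√469/7 ≈ -288.75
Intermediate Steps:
o = 11/7 (o = (6 + 5)/(1 + 6) = 11/7 ≈ 1.5714)
B(j) = 2 - √(11/7 + j)
136*B(8) - 140 = 136*(2 - √(77 + 49*8)/7) - 140 = 136*(2 - √(77 + 392)/7) - 140 = 136*(2 - √469/7) - 140 = (272 - 136*√469/7) - 140 = 132 - 136*√469/7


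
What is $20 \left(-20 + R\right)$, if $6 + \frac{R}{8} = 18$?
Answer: $1520$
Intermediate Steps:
$R = 96$ ($R = -48 + 8 \cdot 18 = -48 + 144 = 96$)
$20 \left(-20 + R\right) = 20 \left(-20 + 96\right) = 20 \cdot 76 = 1520$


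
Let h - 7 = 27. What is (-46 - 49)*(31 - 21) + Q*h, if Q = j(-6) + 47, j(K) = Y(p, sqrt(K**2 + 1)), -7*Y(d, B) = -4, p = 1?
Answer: 4672/7 ≈ 667.43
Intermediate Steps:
h = 34 (h = 7 + 27 = 34)
Y(d, B) = 4/7 (Y(d, B) = -1/7*(-4) = 4/7)
j(K) = 4/7
Q = 333/7 (Q = 4/7 + 47 = 333/7 ≈ 47.571)
(-46 - 49)*(31 - 21) + Q*h = (-46 - 49)*(31 - 21) + (333/7)*34 = -95*10 + 11322/7 = -950 + 11322/7 = 4672/7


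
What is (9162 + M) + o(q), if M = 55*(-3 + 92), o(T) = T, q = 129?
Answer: 14186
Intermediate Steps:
M = 4895 (M = 55*89 = 4895)
(9162 + M) + o(q) = (9162 + 4895) + 129 = 14057 + 129 = 14186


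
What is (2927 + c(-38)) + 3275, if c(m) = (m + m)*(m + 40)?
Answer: 6050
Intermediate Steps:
c(m) = 2*m*(40 + m) (c(m) = (2*m)*(40 + m) = 2*m*(40 + m))
(2927 + c(-38)) + 3275 = (2927 + 2*(-38)*(40 - 38)) + 3275 = (2927 + 2*(-38)*2) + 3275 = (2927 - 152) + 3275 = 2775 + 3275 = 6050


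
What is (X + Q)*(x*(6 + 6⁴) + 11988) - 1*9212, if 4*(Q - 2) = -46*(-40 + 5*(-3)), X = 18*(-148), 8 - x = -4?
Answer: -56047766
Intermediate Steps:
x = 12 (x = 8 - 1*(-4) = 8 + 4 = 12)
X = -2664
Q = 1269/2 (Q = 2 + (-46*(-40 + 5*(-3)))/4 = 2 + (-46*(-40 - 15))/4 = 2 + (-46*(-55))/4 = 2 + (¼)*2530 = 2 + 1265/2 = 1269/2 ≈ 634.50)
(X + Q)*(x*(6 + 6⁴) + 11988) - 1*9212 = (-2664 + 1269/2)*(12*(6 + 6⁴) + 11988) - 1*9212 = -4059*(12*(6 + 1296) + 11988)/2 - 9212 = -4059*(12*1302 + 11988)/2 - 9212 = -4059*(15624 + 11988)/2 - 9212 = -4059/2*27612 - 9212 = -56038554 - 9212 = -56047766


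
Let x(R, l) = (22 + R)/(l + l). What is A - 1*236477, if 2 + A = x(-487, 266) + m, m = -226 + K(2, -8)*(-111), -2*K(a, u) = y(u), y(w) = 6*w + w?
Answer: -127580981/532 ≈ -2.3981e+5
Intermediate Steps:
y(w) = 7*w
K(a, u) = -7*u/2
x(R, l) = (22 + R)/(2*l) (x(R, l) = (22 + R)/((2*l)) = (22 + R)*(1/(2*l)) = (22 + R)/(2*l))
m = -3334 (m = -226 - 7/2*(-8)*(-111) = -226 + 28*(-111) = -226 - 3108 = -3334)
A = -1775217/532 (A = -2 + ((½)*(22 - 487)/266 - 3334) = -2 + ((½)*(1/266)*(-465) - 3334) = -2 + (-465/532 - 3334) = -2 - 1774153/532 = -1775217/532 ≈ -3336.9)
A - 1*236477 = -1775217/532 - 1*236477 = -1775217/532 - 236477 = -127580981/532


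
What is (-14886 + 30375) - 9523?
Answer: 5966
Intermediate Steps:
(-14886 + 30375) - 9523 = 15489 - 9523 = 5966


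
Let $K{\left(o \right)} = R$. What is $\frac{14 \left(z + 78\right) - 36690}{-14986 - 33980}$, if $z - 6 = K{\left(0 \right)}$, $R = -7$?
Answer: $\frac{17806}{24483} \approx 0.72728$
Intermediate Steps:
$K{\left(o \right)} = -7$
$z = -1$ ($z = 6 - 7 = -1$)
$\frac{14 \left(z + 78\right) - 36690}{-14986 - 33980} = \frac{14 \left(-1 + 78\right) - 36690}{-14986 - 33980} = \frac{14 \cdot 77 - 36690}{-48966} = \left(1078 - 36690\right) \left(- \frac{1}{48966}\right) = \left(-35612\right) \left(- \frac{1}{48966}\right) = \frac{17806}{24483}$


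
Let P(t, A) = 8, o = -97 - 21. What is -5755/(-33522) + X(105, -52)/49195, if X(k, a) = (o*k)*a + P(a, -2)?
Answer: 21880939561/1649114790 ≈ 13.268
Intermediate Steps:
o = -118
X(k, a) = 8 - 118*a*k (X(k, a) = (-118*k)*a + 8 = -118*a*k + 8 = 8 - 118*a*k)
-5755/(-33522) + X(105, -52)/49195 = -5755/(-33522) + (8 - 118*(-52)*105)/49195 = -5755*(-1/33522) + (8 + 644280)*(1/49195) = 5755/33522 + 644288*(1/49195) = 5755/33522 + 644288/49195 = 21880939561/1649114790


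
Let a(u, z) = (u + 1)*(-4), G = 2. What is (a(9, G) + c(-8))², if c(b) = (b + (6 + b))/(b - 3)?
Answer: 184900/121 ≈ 1528.1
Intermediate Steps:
a(u, z) = -4 - 4*u (a(u, z) = (1 + u)*(-4) = -4 - 4*u)
c(b) = (6 + 2*b)/(-3 + b)
(a(9, G) + c(-8))² = ((-4 - 4*9) + 2*(3 - 8)/(-3 - 8))² = ((-4 - 36) + 2*(-5)/(-11))² = (-40 + 2*(-1/11)*(-5))² = (-40 + 10/11)² = (-430/11)² = 184900/121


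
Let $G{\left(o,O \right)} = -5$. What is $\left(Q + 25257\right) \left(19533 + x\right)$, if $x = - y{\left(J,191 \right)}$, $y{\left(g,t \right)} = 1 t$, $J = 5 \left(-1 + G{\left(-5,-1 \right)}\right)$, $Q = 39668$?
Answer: $1255779350$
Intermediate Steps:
$J = -30$ ($J = 5 \left(-1 - 5\right) = 5 \left(-6\right) = -30$)
$y{\left(g,t \right)} = t$
$x = -191$ ($x = \left(-1\right) 191 = -191$)
$\left(Q + 25257\right) \left(19533 + x\right) = \left(39668 + 25257\right) \left(19533 - 191\right) = 64925 \cdot 19342 = 1255779350$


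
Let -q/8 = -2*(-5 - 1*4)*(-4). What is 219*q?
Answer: 126144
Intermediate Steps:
q = 576 (q = -8*(-2*(-5 - 1*4))*(-4) = -8*(-2*(-5 - 4))*(-4) = -8*(-2*(-9))*(-4) = -144*(-4) = -8*(-72) = 576)
219*q = 219*576 = 126144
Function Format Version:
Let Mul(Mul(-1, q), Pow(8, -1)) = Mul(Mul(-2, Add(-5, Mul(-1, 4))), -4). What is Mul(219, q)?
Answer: 126144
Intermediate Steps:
q = 576 (q = Mul(-8, Mul(Mul(-2, Add(-5, Mul(-1, 4))), -4)) = Mul(-8, Mul(Mul(-2, Add(-5, -4)), -4)) = Mul(-8, Mul(Mul(-2, -9), -4)) = Mul(-8, Mul(18, -4)) = Mul(-8, -72) = 576)
Mul(219, q) = Mul(219, 576) = 126144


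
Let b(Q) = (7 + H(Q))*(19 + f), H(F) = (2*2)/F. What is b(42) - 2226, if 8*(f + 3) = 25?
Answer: -117057/56 ≈ -2090.3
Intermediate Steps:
H(F) = 4/F
f = 1/8 (f = -3 + (1/8)*25 = -3 + 25/8 = 1/8 ≈ 0.12500)
b(Q) = 1071/8 + 153/(2*Q) (b(Q) = (7 + 4/Q)*(19 + 1/8) = (7 + 4/Q)*(153/8) = 1071/8 + 153/(2*Q))
b(42) - 2226 = (153/8)*(4 + 7*42)/42 - 2226 = (153/8)*(1/42)*(4 + 294) - 2226 = (153/8)*(1/42)*298 - 2226 = 7599/56 - 2226 = -117057/56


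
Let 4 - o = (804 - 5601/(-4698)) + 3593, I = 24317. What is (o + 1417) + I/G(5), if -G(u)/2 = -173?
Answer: -393767374/135459 ≈ -2906.9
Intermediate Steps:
G(u) = 346 (G(u) = -2*(-173) = 346)
o = -6881305/1566 (o = 4 - ((804 - 5601/(-4698)) + 3593) = 4 - ((804 - 5601*(-1/4698)) + 3593) = 4 - ((804 + 1867/1566) + 3593) = 4 - (1260931/1566 + 3593) = 4 - 1*6887569/1566 = 4 - 6887569/1566 = -6881305/1566 ≈ -4394.2)
(o + 1417) + I/G(5) = (-6881305/1566 + 1417) + 24317/346 = -4662283/1566 + 24317*(1/346) = -4662283/1566 + 24317/346 = -393767374/135459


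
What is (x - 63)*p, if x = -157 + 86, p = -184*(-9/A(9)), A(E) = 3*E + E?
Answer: -6164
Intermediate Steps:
A(E) = 4*E
p = 46 (p = -184/((4*9)/((-1*9))) = -184/(36/(-9)) = -184/(36*(-1/9)) = -184/(-4) = -184*(-1/4) = 46)
x = -71
(x - 63)*p = (-71 - 63)*46 = -134*46 = -6164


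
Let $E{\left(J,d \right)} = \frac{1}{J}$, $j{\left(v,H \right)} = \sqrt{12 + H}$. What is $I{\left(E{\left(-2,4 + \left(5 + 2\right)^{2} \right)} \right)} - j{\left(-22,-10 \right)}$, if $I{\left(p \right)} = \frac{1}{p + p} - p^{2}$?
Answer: $- \frac{5}{4} - \sqrt{2} \approx -2.6642$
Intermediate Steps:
$I{\left(p \right)} = \frac{1}{2 p} - p^{2}$
$I{\left(E{\left(-2,4 + \left(5 + 2\right)^{2} \right)} \right)} - j{\left(-22,-10 \right)} = \frac{\frac{1}{2} - \left(\frac{1}{-2}\right)^{3}}{\frac{1}{-2}} - \sqrt{12 - 10} = \frac{\frac{1}{2} - \left(- \frac{1}{2}\right)^{3}}{- \frac{1}{2}} - \sqrt{2} = - 2 \left(\frac{1}{2} - - \frac{1}{8}\right) - \sqrt{2} = - 2 \left(\frac{1}{2} + \frac{1}{8}\right) - \sqrt{2} = \left(-2\right) \frac{5}{8} - \sqrt{2} = - \frac{5}{4} - \sqrt{2}$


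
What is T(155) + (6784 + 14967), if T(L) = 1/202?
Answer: 4393703/202 ≈ 21751.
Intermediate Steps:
T(L) = 1/202
T(155) + (6784 + 14967) = 1/202 + (6784 + 14967) = 1/202 + 21751 = 4393703/202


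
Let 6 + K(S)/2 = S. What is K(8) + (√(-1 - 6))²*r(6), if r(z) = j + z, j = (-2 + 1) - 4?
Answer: -3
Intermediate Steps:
j = -5 (j = -1 - 4 = -5)
K(S) = -12 + 2*S
r(z) = -5 + z
K(8) + (√(-1 - 6))²*r(6) = (-12 + 2*8) + (√(-1 - 6))²*(-5 + 6) = (-12 + 16) + (√(-7))²*1 = 4 + (I*√7)²*1 = 4 - 7*1 = 4 - 7 = -3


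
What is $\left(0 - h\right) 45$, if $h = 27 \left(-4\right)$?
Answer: $4860$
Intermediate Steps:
$h = -108$
$\left(0 - h\right) 45 = \left(0 - -108\right) 45 = \left(0 + 108\right) 45 = 108 \cdot 45 = 4860$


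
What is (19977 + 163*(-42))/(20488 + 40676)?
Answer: 1459/6796 ≈ 0.21469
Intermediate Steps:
(19977 + 163*(-42))/(20488 + 40676) = (19977 - 6846)/61164 = 13131*(1/61164) = 1459/6796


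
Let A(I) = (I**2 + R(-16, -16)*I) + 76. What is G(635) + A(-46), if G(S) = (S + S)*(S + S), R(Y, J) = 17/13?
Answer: 20995414/13 ≈ 1.6150e+6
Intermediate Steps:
R(Y, J) = 17/13 (R(Y, J) = 17*(1/13) = 17/13)
A(I) = 76 + I**2 + 17*I/13 (A(I) = (I**2 + 17*I/13) + 76 = 76 + I**2 + 17*I/13)
G(S) = 4*S**2 (G(S) = (2*S)*(2*S) = 4*S**2)
G(635) + A(-46) = 4*635**2 + (76 + (-46)**2 + (17/13)*(-46)) = 4*403225 + (76 + 2116 - 782/13) = 1612900 + 27714/13 = 20995414/13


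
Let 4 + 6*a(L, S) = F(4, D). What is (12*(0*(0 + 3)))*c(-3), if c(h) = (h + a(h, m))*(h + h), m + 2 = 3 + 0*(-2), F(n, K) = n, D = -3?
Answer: 0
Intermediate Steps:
m = 1 (m = -2 + (3 + 0*(-2)) = -2 + (3 + 0) = -2 + 3 = 1)
a(L, S) = 0 (a(L, S) = -2/3 + (1/6)*4 = -2/3 + 2/3 = 0)
c(h) = 2*h**2 (c(h) = (h + 0)*(h + h) = h*(2*h) = 2*h**2)
(12*(0*(0 + 3)))*c(-3) = (12*(0*(0 + 3)))*(2*(-3)**2) = (12*(0*3))*(2*9) = (12*0)*18 = 0*18 = 0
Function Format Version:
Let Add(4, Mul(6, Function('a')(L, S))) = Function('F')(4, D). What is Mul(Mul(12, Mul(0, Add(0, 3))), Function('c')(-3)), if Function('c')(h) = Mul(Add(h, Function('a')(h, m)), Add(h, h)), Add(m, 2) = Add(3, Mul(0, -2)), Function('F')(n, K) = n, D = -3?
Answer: 0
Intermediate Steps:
m = 1 (m = Add(-2, Add(3, Mul(0, -2))) = Add(-2, Add(3, 0)) = Add(-2, 3) = 1)
Function('a')(L, S) = 0 (Function('a')(L, S) = Add(Rational(-2, 3), Mul(Rational(1, 6), 4)) = Add(Rational(-2, 3), Rational(2, 3)) = 0)
Function('c')(h) = Mul(2, Pow(h, 2)) (Function('c')(h) = Mul(Add(h, 0), Add(h, h)) = Mul(h, Mul(2, h)) = Mul(2, Pow(h, 2)))
Mul(Mul(12, Mul(0, Add(0, 3))), Function('c')(-3)) = Mul(Mul(12, Mul(0, Add(0, 3))), Mul(2, Pow(-3, 2))) = Mul(Mul(12, Mul(0, 3)), Mul(2, 9)) = Mul(Mul(12, 0), 18) = Mul(0, 18) = 0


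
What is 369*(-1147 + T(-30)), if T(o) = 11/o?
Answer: -4233783/10 ≈ -4.2338e+5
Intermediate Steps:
369*(-1147 + T(-30)) = 369*(-1147 + 11/(-30)) = 369*(-1147 + 11*(-1/30)) = 369*(-1147 - 11/30) = 369*(-34421/30) = -4233783/10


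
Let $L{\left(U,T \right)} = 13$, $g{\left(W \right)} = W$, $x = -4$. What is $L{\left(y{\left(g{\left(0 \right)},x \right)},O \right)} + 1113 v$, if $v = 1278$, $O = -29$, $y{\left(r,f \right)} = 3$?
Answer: $1422427$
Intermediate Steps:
$L{\left(y{\left(g{\left(0 \right)},x \right)},O \right)} + 1113 v = 13 + 1113 \cdot 1278 = 13 + 1422414 = 1422427$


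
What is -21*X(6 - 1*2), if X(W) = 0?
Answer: 0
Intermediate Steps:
-21*X(6 - 1*2) = -21*0 = 0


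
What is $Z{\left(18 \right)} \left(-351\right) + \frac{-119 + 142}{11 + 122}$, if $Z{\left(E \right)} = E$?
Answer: $- \frac{840271}{133} \approx -6317.8$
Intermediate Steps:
$Z{\left(18 \right)} \left(-351\right) + \frac{-119 + 142}{11 + 122} = 18 \left(-351\right) + \frac{-119 + 142}{11 + 122} = -6318 + \frac{23}{133} = - \frac{840271}{133}$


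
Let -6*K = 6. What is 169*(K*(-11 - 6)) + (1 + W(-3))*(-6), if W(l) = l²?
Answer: 2813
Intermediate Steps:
K = -1 (K = -⅙*6 = -1)
169*(K*(-11 - 6)) + (1 + W(-3))*(-6) = 169*(-(-11 - 6)) + (1 + (-3)²)*(-6) = 169*(-1*(-17)) + (1 + 9)*(-6) = 169*17 + 10*(-6) = 2873 - 60 = 2813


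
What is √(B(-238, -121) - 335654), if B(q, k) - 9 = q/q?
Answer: 2*I*√83911 ≈ 579.35*I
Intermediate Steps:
B(q, k) = 10 (B(q, k) = 9 + q/q = 9 + 1 = 10)
√(B(-238, -121) - 335654) = √(10 - 335654) = √(-335644) = 2*I*√83911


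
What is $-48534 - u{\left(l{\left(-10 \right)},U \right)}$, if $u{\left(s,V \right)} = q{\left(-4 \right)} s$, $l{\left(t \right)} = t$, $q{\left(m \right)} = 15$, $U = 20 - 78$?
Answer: $-48384$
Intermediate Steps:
$U = -58$
$u{\left(s,V \right)} = 15 s$
$-48534 - u{\left(l{\left(-10 \right)},U \right)} = -48534 - 15 \left(-10\right) = -48534 - -150 = -48534 + 150 = -48384$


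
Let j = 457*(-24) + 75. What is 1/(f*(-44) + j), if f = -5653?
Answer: 1/237839 ≈ 4.2045e-6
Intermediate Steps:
j = -10893 (j = -10968 + 75 = -10893)
1/(f*(-44) + j) = 1/(-5653*(-44) - 10893) = 1/(248732 - 10893) = 1/237839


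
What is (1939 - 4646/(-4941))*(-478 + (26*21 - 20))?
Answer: 153363920/1647 ≈ 93117.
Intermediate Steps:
(1939 - 4646/(-4941))*(-478 + (26*21 - 20)) = (1939 - 4646*(-1/4941))*(-478 + (546 - 20)) = (1939 + 4646/4941)*(-478 + 526) = (9585245/4941)*48 = 153363920/1647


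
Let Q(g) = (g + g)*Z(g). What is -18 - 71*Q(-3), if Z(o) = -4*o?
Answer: 5094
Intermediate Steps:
Q(g) = -8*g² (Q(g) = (g + g)*(-4*g) = (2*g)*(-4*g) = -8*g²)
-18 - 71*Q(-3) = -18 - (-568)*(-3)² = -18 - (-568)*9 = -18 - 71*(-72) = -18 + 5112 = 5094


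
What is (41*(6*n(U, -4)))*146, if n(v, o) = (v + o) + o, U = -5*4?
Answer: -1005648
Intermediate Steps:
U = -20
n(v, o) = v + 2*o (n(v, o) = (o + v) + o = v + 2*o)
(41*(6*n(U, -4)))*146 = (41*(6*(-20 + 2*(-4))))*146 = (41*(6*(-20 - 8)))*146 = (41*(6*(-28)))*146 = (41*(-168))*146 = -6888*146 = -1005648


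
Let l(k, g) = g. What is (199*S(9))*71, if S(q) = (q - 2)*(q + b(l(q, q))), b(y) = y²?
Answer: 8901270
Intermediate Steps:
S(q) = (-2 + q)*(q + q²) (S(q) = (q - 2)*(q + q²) = (-2 + q)*(q + q²))
(199*S(9))*71 = (199*(9*(-2 + 9² - 1*9)))*71 = (199*(9*(-2 + 81 - 9)))*71 = (199*(9*70))*71 = (199*630)*71 = 125370*71 = 8901270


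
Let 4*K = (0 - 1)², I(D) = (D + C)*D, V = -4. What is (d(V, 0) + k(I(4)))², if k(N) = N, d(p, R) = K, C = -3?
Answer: 289/16 ≈ 18.063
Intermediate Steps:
I(D) = D*(-3 + D) (I(D) = (D - 3)*D = (-3 + D)*D = D*(-3 + D))
K = ¼ (K = (0 - 1)²/4 = (¼)*(-1)² = (¼)*1 = ¼ ≈ 0.25000)
d(p, R) = ¼
(d(V, 0) + k(I(4)))² = (¼ + 4*(-3 + 4))² = (¼ + 4*1)² = (¼ + 4)² = (17/4)² = 289/16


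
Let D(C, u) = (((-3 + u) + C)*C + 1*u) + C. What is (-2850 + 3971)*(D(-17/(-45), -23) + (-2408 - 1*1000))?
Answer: -7809570931/2025 ≈ -3.8566e+6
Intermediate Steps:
D(C, u) = C + u + C*(-3 + C + u) (D(C, u) = ((-3 + C + u)*C + u) + C = (C*(-3 + C + u) + u) + C = (u + C*(-3 + C + u)) + C = C + u + C*(-3 + C + u))
(-2850 + 3971)*(D(-17/(-45), -23) + (-2408 - 1*1000)) = (-2850 + 3971)*((-23 + (-17/(-45))**2 - (-34)/(-45) - 17/(-45)*(-23)) + (-2408 - 1*1000)) = 1121*((-23 + (-17*(-1/45))**2 - (-34)*(-1)/45 - 17*(-1/45)*(-23)) + (-2408 - 1000)) = 1121*((-23 + (17/45)**2 - 2*17/45 + (17/45)*(-23)) - 3408) = 1121*((-23 + 289/2025 - 34/45 - 391/45) - 3408) = 1121*(-65411/2025 - 3408) = 1121*(-6966611/2025) = -7809570931/2025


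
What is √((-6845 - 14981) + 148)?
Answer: I*√21678 ≈ 147.23*I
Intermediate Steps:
√((-6845 - 14981) + 148) = √(-21826 + 148) = √(-21678) = I*√21678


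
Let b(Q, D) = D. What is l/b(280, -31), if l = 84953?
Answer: -84953/31 ≈ -2740.4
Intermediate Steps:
l/b(280, -31) = 84953/(-31) = 84953*(-1/31) = -84953/31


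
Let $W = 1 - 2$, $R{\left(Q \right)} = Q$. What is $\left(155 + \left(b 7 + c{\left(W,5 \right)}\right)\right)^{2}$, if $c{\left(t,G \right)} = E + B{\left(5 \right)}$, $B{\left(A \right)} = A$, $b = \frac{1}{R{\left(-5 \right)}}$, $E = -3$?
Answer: $\frac{605284}{25} \approx 24211.0$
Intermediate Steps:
$b = - \frac{1}{5}$ ($b = \frac{1}{-5} = - \frac{1}{5} \approx -0.2$)
$W = -1$
$c{\left(t,G \right)} = 2$ ($c{\left(t,G \right)} = -3 + 5 = 2$)
$\left(155 + \left(b 7 + c{\left(W,5 \right)}\right)\right)^{2} = \left(155 + \left(\left(- \frac{1}{5}\right) 7 + 2\right)\right)^{2} = \left(155 + \left(- \frac{7}{5} + 2\right)\right)^{2} = \left(155 + \frac{3}{5}\right)^{2} = \left(\frac{778}{5}\right)^{2} = \frac{605284}{25}$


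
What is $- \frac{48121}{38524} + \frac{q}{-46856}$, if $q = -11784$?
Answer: $- \frac{225098845}{225635068} \approx -0.99762$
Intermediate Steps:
$- \frac{48121}{38524} + \frac{q}{-46856} = - \frac{48121}{38524} - \frac{11784}{-46856} = \left(-48121\right) \frac{1}{38524} - - \frac{1473}{5857} = - \frac{48121}{38524} + \frac{1473}{5857} = - \frac{225098845}{225635068}$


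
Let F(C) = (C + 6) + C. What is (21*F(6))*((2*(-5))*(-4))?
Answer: 15120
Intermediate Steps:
F(C) = 6 + 2*C (F(C) = (6 + C) + C = 6 + 2*C)
(21*F(6))*((2*(-5))*(-4)) = (21*(6 + 2*6))*((2*(-5))*(-4)) = (21*(6 + 12))*(-10*(-4)) = (21*18)*40 = 378*40 = 15120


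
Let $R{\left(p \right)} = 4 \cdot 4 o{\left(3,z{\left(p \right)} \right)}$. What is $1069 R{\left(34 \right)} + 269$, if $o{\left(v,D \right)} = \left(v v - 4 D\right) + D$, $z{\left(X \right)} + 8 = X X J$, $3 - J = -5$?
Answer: $-473968675$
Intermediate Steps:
$J = 8$ ($J = 3 - -5 = 3 + 5 = 8$)
$z{\left(X \right)} = -8 + 8 X^{2}$ ($z{\left(X \right)} = -8 + X X 8 = -8 + X^{2} \cdot 8 = -8 + 8 X^{2}$)
$o{\left(v,D \right)} = v^{2} - 3 D$ ($o{\left(v,D \right)} = \left(v^{2} - 4 D\right) + D = v^{2} - 3 D$)
$R{\left(p \right)} = 528 - 384 p^{2}$ ($R{\left(p \right)} = 4 \cdot 4 \left(3^{2} - 3 \left(-8 + 8 p^{2}\right)\right) = 16 \left(9 - \left(-24 + 24 p^{2}\right)\right) = 16 \left(33 - 24 p^{2}\right) = 528 - 384 p^{2}$)
$1069 R{\left(34 \right)} + 269 = 1069 \left(528 - 384 \cdot 34^{2}\right) + 269 = 1069 \left(528 - 443904\right) + 269 = 1069 \left(-443376\right) + 269 = -473968944 + 269 = -473968675$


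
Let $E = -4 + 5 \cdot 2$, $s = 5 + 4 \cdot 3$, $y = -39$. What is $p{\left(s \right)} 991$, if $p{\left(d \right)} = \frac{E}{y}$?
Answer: $- \frac{1982}{13} \approx -152.46$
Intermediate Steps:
$s = 17$ ($s = 5 + 12 = 17$)
$E = 6$ ($E = -4 + 10 = 6$)
$p{\left(d \right)} = - \frac{2}{13}$ ($p{\left(d \right)} = \frac{6}{-39} = 6 \left(- \frac{1}{39}\right) = - \frac{2}{13}$)
$p{\left(s \right)} 991 = \left(- \frac{2}{13}\right) 991 = - \frac{1982}{13}$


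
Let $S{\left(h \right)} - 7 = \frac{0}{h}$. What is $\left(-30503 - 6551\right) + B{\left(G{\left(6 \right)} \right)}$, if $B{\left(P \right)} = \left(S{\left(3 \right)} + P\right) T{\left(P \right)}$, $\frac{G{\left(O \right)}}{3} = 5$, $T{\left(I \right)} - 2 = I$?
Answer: $-36680$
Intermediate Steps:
$T{\left(I \right)} = 2 + I$
$S{\left(h \right)} = 7$ ($S{\left(h \right)} = 7 + \frac{0}{h} = 7 + 0 = 7$)
$G{\left(O \right)} = 15$ ($G{\left(O \right)} = 3 \cdot 5 = 15$)
$B{\left(P \right)} = \left(2 + P\right) \left(7 + P\right)$ ($B{\left(P \right)} = \left(7 + P\right) \left(2 + P\right) = \left(2 + P\right) \left(7 + P\right)$)
$\left(-30503 - 6551\right) + B{\left(G{\left(6 \right)} \right)} = \left(-30503 - 6551\right) + \left(2 + 15\right) \left(7 + 15\right) = -37054 + 17 \cdot 22 = -37054 + 374 = -36680$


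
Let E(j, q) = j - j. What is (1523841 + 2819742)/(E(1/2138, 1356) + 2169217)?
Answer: 4343583/2169217 ≈ 2.0024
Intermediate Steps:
E(j, q) = 0
(1523841 + 2819742)/(E(1/2138, 1356) + 2169217) = (1523841 + 2819742)/(0 + 2169217) = 4343583/2169217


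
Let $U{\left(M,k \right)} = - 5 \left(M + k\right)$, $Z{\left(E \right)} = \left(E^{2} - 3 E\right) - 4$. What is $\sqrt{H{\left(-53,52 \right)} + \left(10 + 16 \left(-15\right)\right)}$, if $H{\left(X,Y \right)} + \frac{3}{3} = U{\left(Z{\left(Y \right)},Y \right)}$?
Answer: $i \sqrt{13211} \approx 114.94 i$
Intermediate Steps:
$Z{\left(E \right)} = -4 + E^{2} - 3 E$
$U{\left(M,k \right)} = - 5 M - 5 k$
$H{\left(X,Y \right)} = 19 - 5 Y^{2} + 10 Y$ ($H{\left(X,Y \right)} = -1 - \left(5 Y + 5 \left(-4 + Y^{2} - 3 Y\right)\right) = -1 - \left(-20 - 10 Y + 5 Y^{2}\right) = -1 + \left(20 - 5 Y^{2} + 10 Y\right) = 19 - 5 Y^{2} + 10 Y$)
$\sqrt{H{\left(-53,52 \right)} + \left(10 + 16 \left(-15\right)\right)} = \sqrt{\left(19 - 5 \cdot 52^{2} + 10 \cdot 52\right) + \left(10 + 16 \left(-15\right)\right)} = \sqrt{\left(19 - 13520 + 520\right) + \left(10 - 240\right)} = \sqrt{\left(19 - 13520 + 520\right) - 230} = \sqrt{-12981 - 230} = \sqrt{-13211} = i \sqrt{13211}$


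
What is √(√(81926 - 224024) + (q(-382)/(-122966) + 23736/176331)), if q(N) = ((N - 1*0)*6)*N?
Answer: √(-91228124480944690268 + 13059451357019536681*I*√142098)/3613786291 ≈ 13.602 + 13.857*I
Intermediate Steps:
q(N) = 6*N² (q(N) = ((N + 0)*6)*N = (N*6)*N = (6*N)*N = 6*N²)
√(√(81926 - 224024) + (q(-382)/(-122966) + 23736/176331)) = √(√(81926 - 224024) + ((6*(-382)²)/(-122966) + 23736/176331)) = √(√(-142098) + ((6*145924)*(-1/122966) + 23736*(1/176331))) = √(I*√142098 + (875544*(-1/122966) + 7912/58777)) = √(I*√142098 + (-437772/61483 + 7912/58777)) = √(I*√142098 - 25244471348/3613786291) = √(-25244471348/3613786291 + I*√142098)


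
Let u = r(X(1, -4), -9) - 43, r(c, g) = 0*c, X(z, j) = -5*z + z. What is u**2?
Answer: 1849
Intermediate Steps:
X(z, j) = -4*z
r(c, g) = 0
u = -43 (u = 0 - 43 = -43)
u**2 = (-43)**2 = 1849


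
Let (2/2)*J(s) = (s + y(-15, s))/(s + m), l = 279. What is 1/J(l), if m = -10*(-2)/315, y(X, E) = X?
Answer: 17581/16632 ≈ 1.0571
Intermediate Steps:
m = 4/63 (m = 20*(1/315) = 4/63 ≈ 0.063492)
J(s) = (-15 + s)/(4/63 + s) (J(s) = (s - 15)/(s + 4/63) = (-15 + s)/(4/63 + s))
1/J(l) = 1/(63*(-15 + 279)/(4 + 63*279)) = 1/(63*264/(4 + 17577)) = 1/(63*264/17581) = 1/(63*(1/17581)*264) = 1/(16632/17581) = 17581/16632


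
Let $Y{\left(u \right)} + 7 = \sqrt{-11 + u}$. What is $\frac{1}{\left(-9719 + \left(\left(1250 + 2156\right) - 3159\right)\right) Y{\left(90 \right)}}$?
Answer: $- \frac{7}{284160} - \frac{\sqrt{79}}{284160} \approx -5.5913 \cdot 10^{-5}$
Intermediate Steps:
$Y{\left(u \right)} = -7 + \sqrt{-11 + u}$
$\frac{1}{\left(-9719 + \left(\left(1250 + 2156\right) - 3159\right)\right) Y{\left(90 \right)}} = \frac{1}{\left(-9719 + \left(\left(1250 + 2156\right) - 3159\right)\right) \left(-7 + \sqrt{-11 + 90}\right)} = \frac{1}{\left(-9719 + \left(3406 - 3159\right)\right) \left(-7 + \sqrt{79}\right)} = \frac{1}{\left(-9719 + 247\right) \left(-7 + \sqrt{79}\right)} = \frac{1}{\left(-9472\right) \left(-7 + \sqrt{79}\right)} = - \frac{1}{9472 \left(-7 + \sqrt{79}\right)}$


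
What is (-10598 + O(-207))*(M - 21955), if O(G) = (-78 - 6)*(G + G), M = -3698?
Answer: -620238234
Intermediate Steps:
O(G) = -168*G
(-10598 + O(-207))*(M - 21955) = (-10598 - 168*(-207))*(-3698 - 21955) = (-10598 + 34776)*(-25653) = 24178*(-25653) = -620238234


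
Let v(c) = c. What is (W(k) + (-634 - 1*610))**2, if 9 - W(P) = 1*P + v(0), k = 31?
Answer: 1602756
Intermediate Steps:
W(P) = 9 - P (W(P) = 9 - (1*P + 0) = 9 - (P + 0) = 9 - P)
(W(k) + (-634 - 1*610))**2 = ((9 - 1*31) + (-634 - 1*610))**2 = ((9 - 31) + (-634 - 610))**2 = (-22 - 1244)**2 = (-1266)**2 = 1602756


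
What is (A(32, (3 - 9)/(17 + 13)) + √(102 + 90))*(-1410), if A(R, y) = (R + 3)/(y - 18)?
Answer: 35250/13 - 11280*√3 ≈ -16826.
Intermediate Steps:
A(R, y) = (3 + R)/(-18 + y)
(A(32, (3 - 9)/(17 + 13)) + √(102 + 90))*(-1410) = ((3 + 32)/(-18 + (3 - 9)/(17 + 13)) + √(102 + 90))*(-1410) = (35/(-18 - 6/30) + √192)*(-1410) = (35/(-18 - 6*1/30) + 8*√3)*(-1410) = (35/(-18 - ⅕) + 8*√3)*(-1410) = (35/(-91/5) + 8*√3)*(-1410) = (-5/91*35 + 8*√3)*(-1410) = (-25/13 + 8*√3)*(-1410) = 35250/13 - 11280*√3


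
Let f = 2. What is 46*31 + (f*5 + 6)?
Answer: 1442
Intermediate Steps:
46*31 + (f*5 + 6) = 46*31 + (2*5 + 6) = 1426 + (10 + 6) = 1426 + 16 = 1442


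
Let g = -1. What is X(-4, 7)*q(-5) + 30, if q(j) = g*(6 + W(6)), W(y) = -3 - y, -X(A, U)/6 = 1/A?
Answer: 69/2 ≈ 34.500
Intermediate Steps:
X(A, U) = -6/A
q(j) = 3 (q(j) = -(6 + (-3 - 1*6)) = -(6 + (-3 - 6)) = -(6 - 9) = -1*(-3) = 3)
X(-4, 7)*q(-5) + 30 = -6/(-4)*3 + 30 = -6*(-¼)*3 + 30 = (3/2)*3 + 30 = 9/2 + 30 = 69/2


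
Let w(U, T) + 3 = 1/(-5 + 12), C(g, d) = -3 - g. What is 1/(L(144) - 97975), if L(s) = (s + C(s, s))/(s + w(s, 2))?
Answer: -988/96799321 ≈ -1.0207e-5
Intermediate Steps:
w(U, T) = -20/7 (w(U, T) = -3 + 1/(-5 + 12) = -3 + 1/7 = -20/7)
L(s) = -3/(-20/7 + s) (L(s) = (s + (-3 - s))/(s - 20/7) = -3/(-20/7 + s))
1/(L(144) - 97975) = 1/(-21/(-20 + 7*144) - 97975) = 1/(-21/(-20 + 1008) - 97975) = 1/(-21/988 - 97975) = 1/(-96799321/988) = -988/96799321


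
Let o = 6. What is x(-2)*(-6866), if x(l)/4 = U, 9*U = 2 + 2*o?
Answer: -384496/9 ≈ -42722.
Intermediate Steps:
U = 14/9 (U = (2 + 2*6)/9 = (2 + 12)/9 = (1/9)*14 = 14/9 ≈ 1.5556)
x(l) = 56/9 (x(l) = 4*(14/9) = 56/9)
x(-2)*(-6866) = (56/9)*(-6866) = -384496/9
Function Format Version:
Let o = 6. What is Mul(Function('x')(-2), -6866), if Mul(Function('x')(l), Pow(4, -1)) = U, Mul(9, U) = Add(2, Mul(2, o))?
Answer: Rational(-384496, 9) ≈ -42722.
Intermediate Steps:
U = Rational(14, 9) (U = Mul(Rational(1, 9), Add(2, Mul(2, 6))) = Mul(Rational(1, 9), Add(2, 12)) = Mul(Rational(1, 9), 14) = Rational(14, 9) ≈ 1.5556)
Function('x')(l) = Rational(56, 9) (Function('x')(l) = Mul(4, Rational(14, 9)) = Rational(56, 9))
Mul(Function('x')(-2), -6866) = Mul(Rational(56, 9), -6866) = Rational(-384496, 9)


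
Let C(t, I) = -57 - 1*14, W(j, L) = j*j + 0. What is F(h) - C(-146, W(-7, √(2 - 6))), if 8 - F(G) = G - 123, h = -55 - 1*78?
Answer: 335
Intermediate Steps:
h = -133 (h = -55 - 78 = -133)
W(j, L) = j² (W(j, L) = j² + 0 = j²)
C(t, I) = -71 (C(t, I) = -57 - 14 = -71)
F(G) = 131 - G (F(G) = 8 - (G - 123) = 8 - (-123 + G) = 8 + (123 - G) = 131 - G)
F(h) - C(-146, W(-7, √(2 - 6))) = (131 - 1*(-133)) - 1*(-71) = (131 + 133) + 71 = 264 + 71 = 335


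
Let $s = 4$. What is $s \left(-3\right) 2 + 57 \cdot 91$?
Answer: $5163$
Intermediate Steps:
$s \left(-3\right) 2 + 57 \cdot 91 = 4 \left(-3\right) 2 + 57 \cdot 91 = \left(-12\right) 2 + 5187 = -24 + 5187 = 5163$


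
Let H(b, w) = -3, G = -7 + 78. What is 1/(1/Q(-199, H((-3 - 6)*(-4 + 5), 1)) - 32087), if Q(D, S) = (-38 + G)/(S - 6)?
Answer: -11/352960 ≈ -3.1165e-5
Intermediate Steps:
G = 71
Q(D, S) = 33/(-6 + S) (Q(D, S) = (-38 + 71)/(S - 6) = 33/(-6 + S))
1/(1/Q(-199, H((-3 - 6)*(-4 + 5), 1)) - 32087) = 1/(1/(33/(-6 - 3)) - 32087) = 1/(1/(33/(-9)) - 32087) = 1/(1/(33*(-1/9)) - 32087) = 1/(1/(-11/3) - 32087) = 1/(-3/11 - 32087) = 1/(-352960/11) = -11/352960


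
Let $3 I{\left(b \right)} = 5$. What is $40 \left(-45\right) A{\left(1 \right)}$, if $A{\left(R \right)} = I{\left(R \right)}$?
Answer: $-3000$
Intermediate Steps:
$I{\left(b \right)} = \frac{5}{3}$ ($I{\left(b \right)} = \frac{1}{3} \cdot 5 = \frac{5}{3}$)
$A{\left(R \right)} = \frac{5}{3}$
$40 \left(-45\right) A{\left(1 \right)} = 40 \left(-45\right) \frac{5}{3} = \left(-1800\right) \frac{5}{3} = -3000$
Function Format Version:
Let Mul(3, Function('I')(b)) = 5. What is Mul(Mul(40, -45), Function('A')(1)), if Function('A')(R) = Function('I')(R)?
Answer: -3000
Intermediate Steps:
Function('I')(b) = Rational(5, 3) (Function('I')(b) = Mul(Rational(1, 3), 5) = Rational(5, 3))
Function('A')(R) = Rational(5, 3)
Mul(Mul(40, -45), Function('A')(1)) = Mul(Mul(40, -45), Rational(5, 3)) = Mul(-1800, Rational(5, 3)) = -3000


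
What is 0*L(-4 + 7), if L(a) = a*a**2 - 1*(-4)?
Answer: 0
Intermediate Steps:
L(a) = 4 + a**3 (L(a) = a**3 + 4 = 4 + a**3)
0*L(-4 + 7) = 0*(4 + (-4 + 7)**3) = 0*(4 + 3**3) = 0*(4 + 27) = 0*31 = 0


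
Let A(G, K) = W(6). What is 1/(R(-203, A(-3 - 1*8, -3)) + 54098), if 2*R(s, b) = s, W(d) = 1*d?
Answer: 2/107993 ≈ 1.8520e-5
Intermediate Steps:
W(d) = d
A(G, K) = 6
R(s, b) = s/2
1/(R(-203, A(-3 - 1*8, -3)) + 54098) = 1/((½)*(-203) + 54098) = 1/(-203/2 + 54098) = 1/(107993/2) = 2/107993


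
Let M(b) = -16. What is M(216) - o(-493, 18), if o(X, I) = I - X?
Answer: -527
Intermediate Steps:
M(216) - o(-493, 18) = -16 - (18 - 1*(-493)) = -16 - (18 + 493) = -16 - 1*511 = -16 - 511 = -527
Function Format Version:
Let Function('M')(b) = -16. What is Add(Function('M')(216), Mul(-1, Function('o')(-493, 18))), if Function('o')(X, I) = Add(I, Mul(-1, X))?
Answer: -527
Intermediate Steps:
Add(Function('M')(216), Mul(-1, Function('o')(-493, 18))) = Add(-16, Mul(-1, Add(18, Mul(-1, -493)))) = Add(-16, Mul(-1, Add(18, 493))) = Add(-16, Mul(-1, 511)) = Add(-16, -511) = -527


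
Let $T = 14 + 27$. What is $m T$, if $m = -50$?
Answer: $-2050$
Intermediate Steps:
$T = 41$
$m T = \left(-50\right) 41 = -2050$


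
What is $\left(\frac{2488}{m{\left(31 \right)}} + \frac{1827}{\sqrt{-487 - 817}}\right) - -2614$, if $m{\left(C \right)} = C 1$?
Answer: $\frac{83522}{31} - \frac{1827 i \sqrt{326}}{652} \approx 2694.3 - 50.594 i$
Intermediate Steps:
$m{\left(C \right)} = C$
$\left(\frac{2488}{m{\left(31 \right)}} + \frac{1827}{\sqrt{-487 - 817}}\right) - -2614 = \left(\frac{2488}{31} + \frac{1827}{\sqrt{-487 - 817}}\right) - -2614 = \left(2488 \cdot \frac{1}{31} + \frac{1827}{\sqrt{-1304}}\right) + 2614 = \left(\frac{2488}{31} + \frac{1827}{2 i \sqrt{326}}\right) + 2614 = \left(\frac{2488}{31} + 1827 \left(- \frac{i \sqrt{326}}{652}\right)\right) + 2614 = \left(\frac{2488}{31} - \frac{1827 i \sqrt{326}}{652}\right) + 2614 = \frac{83522}{31} - \frac{1827 i \sqrt{326}}{652}$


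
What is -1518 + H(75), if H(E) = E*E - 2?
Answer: 4105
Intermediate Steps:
H(E) = -2 + E² (H(E) = E² - 2 = -2 + E²)
-1518 + H(75) = -1518 + (-2 + 75²) = -1518 + (-2 + 5625) = -1518 + 5623 = 4105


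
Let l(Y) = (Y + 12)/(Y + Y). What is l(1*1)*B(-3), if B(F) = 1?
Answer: 13/2 ≈ 6.5000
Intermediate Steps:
l(Y) = (12 + Y)/(2*Y) (l(Y) = (12 + Y)/((2*Y)) = (12 + Y)*(1/(2*Y)) = (12 + Y)/(2*Y))
l(1*1)*B(-3) = ((12 + 1*1)/(2*((1*1))))*1 = ((½)*(12 + 1)/1)*1 = ((½)*1*13)*1 = (13/2)*1 = 13/2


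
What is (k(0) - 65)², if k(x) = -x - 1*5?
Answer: 4900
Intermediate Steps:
k(x) = -5 - x (k(x) = -x - 5 = -5 - x)
(k(0) - 65)² = ((-5 - 1*0) - 65)² = ((-5 + 0) - 65)² = (-5 - 65)² = (-70)² = 4900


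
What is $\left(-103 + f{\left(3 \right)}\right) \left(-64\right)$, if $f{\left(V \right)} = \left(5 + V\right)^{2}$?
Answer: $2496$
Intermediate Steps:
$\left(-103 + f{\left(3 \right)}\right) \left(-64\right) = \left(-103 + \left(5 + 3\right)^{2}\right) \left(-64\right) = \left(-103 + 8^{2}\right) \left(-64\right) = \left(-103 + 64\right) \left(-64\right) = \left(-39\right) \left(-64\right) = 2496$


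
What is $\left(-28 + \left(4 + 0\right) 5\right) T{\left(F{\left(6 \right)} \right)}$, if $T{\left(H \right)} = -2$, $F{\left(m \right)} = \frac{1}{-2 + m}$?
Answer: $16$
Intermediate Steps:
$\left(-28 + \left(4 + 0\right) 5\right) T{\left(F{\left(6 \right)} \right)} = \left(-28 + \left(4 + 0\right) 5\right) \left(-2\right) = \left(-28 + 4 \cdot 5\right) \left(-2\right) = \left(-28 + 20\right) \left(-2\right) = \left(-8\right) \left(-2\right) = 16$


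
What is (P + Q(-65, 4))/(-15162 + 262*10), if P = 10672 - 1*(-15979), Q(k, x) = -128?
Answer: -26523/12542 ≈ -2.1147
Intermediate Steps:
P = 26651 (P = 10672 + 15979 = 26651)
(P + Q(-65, 4))/(-15162 + 262*10) = (26651 - 128)/(-15162 + 262*10) = 26523/(-15162 + 2620) = 26523/(-12542) = 26523*(-1/12542) = -26523/12542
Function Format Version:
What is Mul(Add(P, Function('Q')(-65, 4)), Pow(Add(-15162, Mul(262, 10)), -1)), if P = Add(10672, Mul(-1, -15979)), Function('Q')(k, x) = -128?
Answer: Rational(-26523, 12542) ≈ -2.1147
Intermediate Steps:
P = 26651 (P = Add(10672, 15979) = 26651)
Mul(Add(P, Function('Q')(-65, 4)), Pow(Add(-15162, Mul(262, 10)), -1)) = Mul(Add(26651, -128), Pow(Add(-15162, Mul(262, 10)), -1)) = Mul(26523, Pow(Add(-15162, 2620), -1)) = Mul(26523, Pow(-12542, -1)) = Mul(26523, Rational(-1, 12542)) = Rational(-26523, 12542)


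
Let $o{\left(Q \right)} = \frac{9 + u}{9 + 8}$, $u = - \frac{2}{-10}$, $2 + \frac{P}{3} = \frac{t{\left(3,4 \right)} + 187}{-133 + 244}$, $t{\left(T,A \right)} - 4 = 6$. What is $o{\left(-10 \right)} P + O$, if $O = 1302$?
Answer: $\frac{818728}{629} \approx 1301.6$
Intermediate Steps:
$t{\left(T,A \right)} = 10$ ($t{\left(T,A \right)} = 4 + 6 = 10$)
$P = - \frac{25}{37}$ ($P = -6 + 3 \frac{10 + 187}{-133 + 244} = -6 + 3 \cdot \frac{197}{111} = -6 + \frac{197}{37} = - \frac{25}{37} \approx -0.67568$)
$u = \frac{1}{5}$ ($u = \left(-2\right) \left(- \frac{1}{10}\right) = \frac{1}{5} \approx 0.2$)
$o{\left(Q \right)} = \frac{46}{85}$ ($o{\left(Q \right)} = \frac{9 + \frac{1}{5}}{9 + 8} = \frac{46}{5 \cdot 17} = \frac{46}{5} \cdot \frac{1}{17} = \frac{46}{85}$)
$o{\left(-10 \right)} P + O = \frac{46}{85} \left(- \frac{25}{37}\right) + 1302 = - \frac{230}{629} + 1302 = \frac{818728}{629}$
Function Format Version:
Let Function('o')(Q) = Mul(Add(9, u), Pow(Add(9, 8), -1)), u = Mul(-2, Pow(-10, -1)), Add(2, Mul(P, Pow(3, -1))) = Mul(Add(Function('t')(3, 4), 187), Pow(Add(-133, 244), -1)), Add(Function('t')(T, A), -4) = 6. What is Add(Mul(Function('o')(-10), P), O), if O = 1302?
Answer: Rational(818728, 629) ≈ 1301.6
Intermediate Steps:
Function('t')(T, A) = 10 (Function('t')(T, A) = Add(4, 6) = 10)
P = Rational(-25, 37) (P = Add(-6, Mul(3, Mul(Add(10, 187), Pow(Add(-133, 244), -1)))) = Add(-6, Mul(3, Mul(197, Pow(111, -1)))) = Add(-6, Mul(3, Mul(197, Rational(1, 111)))) = Add(-6, Mul(3, Rational(197, 111))) = Add(-6, Rational(197, 37)) = Rational(-25, 37) ≈ -0.67568)
u = Rational(1, 5) (u = Mul(-2, Rational(-1, 10)) = Rational(1, 5) ≈ 0.20000)
Function('o')(Q) = Rational(46, 85) (Function('o')(Q) = Mul(Add(9, Rational(1, 5)), Pow(Add(9, 8), -1)) = Mul(Rational(46, 5), Pow(17, -1)) = Mul(Rational(46, 5), Rational(1, 17)) = Rational(46, 85))
Add(Mul(Function('o')(-10), P), O) = Add(Mul(Rational(46, 85), Rational(-25, 37)), 1302) = Add(Rational(-230, 629), 1302) = Rational(818728, 629)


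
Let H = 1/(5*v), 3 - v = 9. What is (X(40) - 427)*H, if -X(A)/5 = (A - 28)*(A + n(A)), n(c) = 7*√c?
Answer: 2827/30 + 28*√10 ≈ 182.78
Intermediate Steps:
v = -6 (v = 3 - 1*9 = 3 - 9 = -6)
H = -1/30 (H = 1/(5*(-6)) = 1/(-30) = -1/30 ≈ -0.033333)
X(A) = -5*(-28 + A)*(A + 7*√A) (X(A) = -5*(A - 28)*(A + 7*√A) = -5*(-28 + A)*(A + 7*√A))
(X(40) - 427)*H = ((-2800*√10 - 5*40² + 140*40 + 980*√40) - 427)*(-1/30) = ((-2800*√10 - 5*1600 + 5600 + 980*(2*√10)) - 427)*(-1/30) = ((-2800*√10 - 8000 + 5600 + 1960*√10) - 427)*(-1/30) = ((-2400 - 840*√10) - 427)*(-1/30) = (-2827 - 840*√10)*(-1/30) = 2827/30 + 28*√10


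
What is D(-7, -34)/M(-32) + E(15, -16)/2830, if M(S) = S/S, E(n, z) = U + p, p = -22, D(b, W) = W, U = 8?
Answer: -48117/1415 ≈ -34.005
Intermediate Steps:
E(n, z) = -14 (E(n, z) = 8 - 22 = -14)
M(S) = 1
D(-7, -34)/M(-32) + E(15, -16)/2830 = -34/1 - 14/2830 = -34*1 - 14*1/2830 = -34 - 7/1415 = -48117/1415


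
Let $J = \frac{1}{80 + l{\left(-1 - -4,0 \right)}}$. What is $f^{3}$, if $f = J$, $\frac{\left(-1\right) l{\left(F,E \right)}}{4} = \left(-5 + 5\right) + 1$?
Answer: $\frac{1}{438976} \approx 2.278 \cdot 10^{-6}$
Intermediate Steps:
$l{\left(F,E \right)} = -4$ ($l{\left(F,E \right)} = - 4 \left(\left(-5 + 5\right) + 1\right) = - 4 \left(0 + 1\right) = \left(-4\right) 1 = -4$)
$J = \frac{1}{76}$ ($J = \frac{1}{80 - 4} = \frac{1}{76} \approx 0.013158$)
$f = \frac{1}{76} \approx 0.013158$
$f^{3} = \left(\frac{1}{76}\right)^{3} = \frac{1}{438976}$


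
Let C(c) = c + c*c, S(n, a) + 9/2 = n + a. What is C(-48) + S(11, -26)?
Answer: 4473/2 ≈ 2236.5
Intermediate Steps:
S(n, a) = -9/2 + a + n (S(n, a) = -9/2 + (n + a) = -9/2 + (a + n) = -9/2 + a + n)
C(c) = c + c²
C(-48) + S(11, -26) = -48*(1 - 48) + (-9/2 - 26 + 11) = -48*(-47) - 39/2 = 2256 - 39/2 = 4473/2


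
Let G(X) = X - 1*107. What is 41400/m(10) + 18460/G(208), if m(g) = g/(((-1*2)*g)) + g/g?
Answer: 8381260/101 ≈ 82983.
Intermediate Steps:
G(X) = -107 + X (G(X) = X - 107 = -107 + X)
m(g) = ½ (m(g) = g/((-2*g)) + 1 = g*(-1/(2*g)) + 1 = -½ + 1 = ½)
41400/m(10) + 18460/G(208) = 41400/(½) + 18460/(-107 + 208) = 41400*2 + 18460/101 = 82800 + 18460*(1/101) = 82800 + 18460/101 = 8381260/101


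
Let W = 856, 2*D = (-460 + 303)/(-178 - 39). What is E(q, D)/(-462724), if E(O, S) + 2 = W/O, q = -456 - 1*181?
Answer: 1065/147377594 ≈ 7.2263e-6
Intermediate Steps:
q = -637 (q = -456 - 181 = -637)
D = 157/434 (D = ((-460 + 303)/(-178 - 39))/2 = (-157/(-217))/2 = (-157*(-1/217))/2 = (½)*(157/217) = 157/434 ≈ 0.36175)
E(O, S) = -2 + 856/O
E(q, D)/(-462724) = (-2 + 856/(-637))/(-462724) = (-2 + 856*(-1/637))*(-1/462724) = (-2 - 856/637)*(-1/462724) = -2130/637*(-1/462724) = 1065/147377594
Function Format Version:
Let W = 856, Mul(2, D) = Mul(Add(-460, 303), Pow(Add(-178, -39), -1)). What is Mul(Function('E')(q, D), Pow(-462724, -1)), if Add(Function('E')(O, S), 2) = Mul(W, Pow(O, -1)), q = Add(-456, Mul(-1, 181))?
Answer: Rational(1065, 147377594) ≈ 7.2263e-6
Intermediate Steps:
q = -637 (q = Add(-456, -181) = -637)
D = Rational(157, 434) (D = Mul(Rational(1, 2), Mul(Add(-460, 303), Pow(Add(-178, -39), -1))) = Mul(Rational(1, 2), Mul(-157, Pow(-217, -1))) = Mul(Rational(1, 2), Mul(-157, Rational(-1, 217))) = Mul(Rational(1, 2), Rational(157, 217)) = Rational(157, 434) ≈ 0.36175)
Function('E')(O, S) = Add(-2, Mul(856, Pow(O, -1)))
Mul(Function('E')(q, D), Pow(-462724, -1)) = Mul(Add(-2, Mul(856, Pow(-637, -1))), Pow(-462724, -1)) = Mul(Add(-2, Mul(856, Rational(-1, 637))), Rational(-1, 462724)) = Mul(Add(-2, Rational(-856, 637)), Rational(-1, 462724)) = Mul(Rational(-2130, 637), Rational(-1, 462724)) = Rational(1065, 147377594)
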